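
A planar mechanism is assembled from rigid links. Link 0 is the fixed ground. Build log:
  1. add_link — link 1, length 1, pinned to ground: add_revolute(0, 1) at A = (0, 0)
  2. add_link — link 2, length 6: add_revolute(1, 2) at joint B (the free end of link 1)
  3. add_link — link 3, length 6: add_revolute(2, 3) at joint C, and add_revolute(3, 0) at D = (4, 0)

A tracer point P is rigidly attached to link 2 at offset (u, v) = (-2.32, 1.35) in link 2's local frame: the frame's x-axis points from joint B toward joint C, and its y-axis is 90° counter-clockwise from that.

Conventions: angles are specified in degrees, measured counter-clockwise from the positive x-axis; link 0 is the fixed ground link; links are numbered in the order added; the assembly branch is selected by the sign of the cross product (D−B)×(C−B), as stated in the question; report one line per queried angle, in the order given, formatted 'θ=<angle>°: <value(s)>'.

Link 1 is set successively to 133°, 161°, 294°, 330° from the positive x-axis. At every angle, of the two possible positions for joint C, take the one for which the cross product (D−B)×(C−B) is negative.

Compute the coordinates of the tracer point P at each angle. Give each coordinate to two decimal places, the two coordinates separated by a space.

A=(0,0), D=(4.00,0)
θ=133°: B = A + 1.00·(cos133°, sin133°) = (-0.6820, 0.7314)
θ=133°: |BD| = 4.7388
θ=133°: circle(B,6.00) ∩ circle(D,6.00): a=2.3694, h=5.5124
θ=133°:   candidates: C₊=(2.5097,5.8120) cross=26.122; C₋=(0.8083,-5.0806) cross=-26.122
θ=133°:   branch - wants cross < 0 → take C=(0.8083,-5.0806) (cross=-26.122)
θ=133°: ex = (C−B)/|BC| = (0.2484,-0.9687); ey = (0.9687,0.2484)
θ=133°: P = B + -2.32·ex + 1.35·ey = (0.0495,3.3140)
θ=161°: B = A + 1.00·(cos161°, sin161°) = (-0.9455, 0.3256)
θ=161°: |BD| = 4.9562
θ=161°: circle(B,6.00) ∩ circle(D,6.00): a=2.4781, h=5.4643
θ=161°:   candidates: C₊=(1.8862,5.6153) cross=27.082; C₋=(1.1683,-5.2897) cross=-27.082
θ=161°:   branch - wants cross < 0 → take C=(1.1683,-5.2897) (cross=-27.082)
θ=161°: ex = (C−B)/|BC| = (0.3523,-0.9359); ey = (0.9359,0.3523)
θ=161°: P = B + -2.32·ex + 1.35·ey = (-0.4994,2.9724)
θ=294°: B = A + 1.00·(cos294°, sin294°) = (0.4067, -0.9135)
θ=294°: |BD| = 3.7076
θ=294°: circle(B,6.00) ∩ circle(D,6.00): a=1.8538, h=5.7064
θ=294°:   candidates: C₊=(0.7973,5.0737) cross=21.157; C₋=(3.6094,-5.9873) cross=-21.157
θ=294°:   branch - wants cross < 0 → take C=(3.6094,-5.9873) (cross=-21.157)
θ=294°: ex = (C−B)/|BC| = (0.5338,-0.8456); ey = (0.8456,0.5338)
θ=294°: P = B + -2.32·ex + 1.35·ey = (0.3099,1.7689)
θ=330°: B = A + 1.00·(cos330°, sin330°) = (0.8660, -0.5000)
θ=330°: |BD| = 3.1736
θ=330°: circle(B,6.00) ∩ circle(D,6.00): a=1.5868, h=5.7864
θ=330°:   candidates: C₊=(1.5214,5.4641) cross=18.364; C₋=(3.3447,-5.9641) cross=-18.364
θ=330°:   branch - wants cross < 0 → take C=(3.3447,-5.9641) (cross=-18.364)
θ=330°: ex = (C−B)/|BC| = (0.4131,-0.9107); ey = (0.9107,0.4131)
θ=330°: P = B + -2.32·ex + 1.35·ey = (1.1370,2.1705)

θ=133°: 0.05 3.31
θ=161°: -0.50 2.97
θ=294°: 0.31 1.77
θ=330°: 1.14 2.17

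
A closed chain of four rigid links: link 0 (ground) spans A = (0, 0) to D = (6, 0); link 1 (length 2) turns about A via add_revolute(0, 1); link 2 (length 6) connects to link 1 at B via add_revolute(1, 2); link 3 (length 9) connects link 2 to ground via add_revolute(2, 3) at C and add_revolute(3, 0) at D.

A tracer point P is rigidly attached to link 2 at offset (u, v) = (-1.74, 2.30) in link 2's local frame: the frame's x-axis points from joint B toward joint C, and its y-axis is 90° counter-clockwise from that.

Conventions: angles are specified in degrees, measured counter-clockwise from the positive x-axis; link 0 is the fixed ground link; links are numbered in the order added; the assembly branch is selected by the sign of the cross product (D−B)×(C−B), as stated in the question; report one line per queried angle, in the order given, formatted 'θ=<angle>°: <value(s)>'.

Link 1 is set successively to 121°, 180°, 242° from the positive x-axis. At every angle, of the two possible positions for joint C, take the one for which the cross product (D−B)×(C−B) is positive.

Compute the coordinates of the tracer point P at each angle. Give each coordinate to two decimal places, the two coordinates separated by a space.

A=(0,0), D=(6.00,0)
θ=121°: B = A + 2.00·(cos121°, sin121°) = (-1.0301, 1.7143)
θ=121°: |BD| = 7.2361
θ=121°: circle(B,6.00) ∩ circle(D,9.00): a=0.5086, h=5.9784
θ=121°:   candidates: C₊=(0.8804,7.4020) cross=43.260; C₋=(-1.9523,-4.2144) cross=-43.260
θ=121°:   branch + wants cross > 0 → take C=(0.8804,7.4020) (cross=43.260)
θ=121°: ex = (C−B)/|BC| = (0.3184,0.9479); ey = (-0.9479,0.3184)
θ=121°: P = B + -1.74·ex + 2.30·ey = (-3.7644,0.7973)
θ=180°: B = A + 2.00·(cos180°, sin180°) = (-2.0000, 0.0000)
θ=180°: |BD| = 8.0000
θ=180°: circle(B,6.00) ∩ circle(D,9.00): a=1.1875, h=5.8813
θ=180°:   candidates: C₊=(-0.8125,5.8813) cross=47.051; C₋=(-0.8125,-5.8813) cross=-47.051
θ=180°:   branch + wants cross > 0 → take C=(-0.8125,5.8813) (cross=47.051)
θ=180°: ex = (C−B)/|BC| = (0.1979,0.9802); ey = (-0.9802,0.1979)
θ=180°: P = B + -1.74·ex + 2.30·ey = (-4.5989,-1.2504)
θ=242°: B = A + 2.00·(cos242°, sin242°) = (-0.9389, -1.7659)
θ=242°: |BD| = 7.1601
θ=242°: circle(B,6.00) ∩ circle(D,9.00): a=0.4377, h=5.9840
θ=242°:   candidates: C₊=(-1.9906,4.1412) cross=42.846; C₋=(0.9610,-7.4571) cross=-42.846
θ=242°:   branch + wants cross > 0 → take C=(-1.9906,4.1412) (cross=42.846)
θ=242°: ex = (C−B)/|BC| = (-0.1753,0.9845); ey = (-0.9845,-0.1753)
θ=242°: P = B + -1.74·ex + 2.30·ey = (-2.8983,-3.8821)

θ=121°: -3.76 0.80
θ=180°: -4.60 -1.25
θ=242°: -2.90 -3.88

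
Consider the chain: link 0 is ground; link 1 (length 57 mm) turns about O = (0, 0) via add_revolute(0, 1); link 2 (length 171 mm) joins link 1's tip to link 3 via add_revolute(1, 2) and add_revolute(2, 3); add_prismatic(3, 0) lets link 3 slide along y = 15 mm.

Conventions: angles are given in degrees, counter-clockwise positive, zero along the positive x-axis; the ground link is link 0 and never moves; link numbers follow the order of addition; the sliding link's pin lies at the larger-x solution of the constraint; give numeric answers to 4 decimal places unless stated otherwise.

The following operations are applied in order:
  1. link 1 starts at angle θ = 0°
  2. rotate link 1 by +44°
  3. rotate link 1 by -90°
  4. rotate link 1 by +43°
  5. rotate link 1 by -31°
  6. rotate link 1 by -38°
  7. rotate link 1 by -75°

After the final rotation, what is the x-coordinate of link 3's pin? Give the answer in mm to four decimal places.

geometry: r = 57 mm, L = 171 mm, e = 15 mm; θ starts at 0°
rotate link 1 by +44°: θ ← 0° +44° = 44°
rotate link 1 by -90°: θ ← 44° -90° = -46°
rotate link 1 by +43°: θ ← -46° +43° = -3°
rotate link 1 by -31°: θ ← -3° -31° = -34°
rotate link 1 by -38°: θ ← -34° -38° = -72°
rotate link 1 by -75°: θ ← -72° -75° = -147°
crank pin P = (r cos θ, r sin θ) = (-47.804222, -31.044425)
h = r sin θ − e = -31.044425 − 15 = -46.044425
x = r cos θ + √(L² − h²) = -47.804222 + 164.684277 = 116.880054

116.8801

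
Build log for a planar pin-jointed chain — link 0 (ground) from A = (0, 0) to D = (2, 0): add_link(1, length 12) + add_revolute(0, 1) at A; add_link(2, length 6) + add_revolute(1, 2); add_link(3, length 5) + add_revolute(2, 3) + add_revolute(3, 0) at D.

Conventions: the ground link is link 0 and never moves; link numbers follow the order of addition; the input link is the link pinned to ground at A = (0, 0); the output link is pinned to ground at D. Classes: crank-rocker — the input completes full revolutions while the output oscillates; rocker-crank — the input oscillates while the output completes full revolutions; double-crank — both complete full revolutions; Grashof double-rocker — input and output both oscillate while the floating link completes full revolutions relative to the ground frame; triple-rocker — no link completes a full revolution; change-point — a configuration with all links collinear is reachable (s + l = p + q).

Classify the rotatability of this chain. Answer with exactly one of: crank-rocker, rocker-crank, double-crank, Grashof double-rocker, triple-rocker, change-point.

lengths: ground=2, input=12, coupler=6, output=5
sorted: s=2 (shortest), l=12 (longest), p+q=11
s + l = 14 vs p + q = 11
s + l > p + q → non-Grashof → no link fully rotates → triple-rocker

triple-rocker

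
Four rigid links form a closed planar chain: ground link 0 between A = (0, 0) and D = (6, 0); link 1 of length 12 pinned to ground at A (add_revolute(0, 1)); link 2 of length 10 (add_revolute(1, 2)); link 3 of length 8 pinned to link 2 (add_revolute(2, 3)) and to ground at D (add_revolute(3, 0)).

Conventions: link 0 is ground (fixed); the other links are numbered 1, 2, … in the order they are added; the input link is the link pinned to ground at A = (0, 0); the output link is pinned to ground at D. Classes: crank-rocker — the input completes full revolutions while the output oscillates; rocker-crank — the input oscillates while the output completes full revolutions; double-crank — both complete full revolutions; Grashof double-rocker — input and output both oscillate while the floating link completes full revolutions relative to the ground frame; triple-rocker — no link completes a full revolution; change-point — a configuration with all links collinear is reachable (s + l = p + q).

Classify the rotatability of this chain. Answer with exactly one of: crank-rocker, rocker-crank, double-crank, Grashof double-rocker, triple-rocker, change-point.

lengths: ground=6, input=12, coupler=10, output=8
sorted: s=6 (shortest), l=12 (longest), p+q=18
s + l = 18 vs p + q = 18
s + l = p + q → change-point (collinear configuration reachable)

change-point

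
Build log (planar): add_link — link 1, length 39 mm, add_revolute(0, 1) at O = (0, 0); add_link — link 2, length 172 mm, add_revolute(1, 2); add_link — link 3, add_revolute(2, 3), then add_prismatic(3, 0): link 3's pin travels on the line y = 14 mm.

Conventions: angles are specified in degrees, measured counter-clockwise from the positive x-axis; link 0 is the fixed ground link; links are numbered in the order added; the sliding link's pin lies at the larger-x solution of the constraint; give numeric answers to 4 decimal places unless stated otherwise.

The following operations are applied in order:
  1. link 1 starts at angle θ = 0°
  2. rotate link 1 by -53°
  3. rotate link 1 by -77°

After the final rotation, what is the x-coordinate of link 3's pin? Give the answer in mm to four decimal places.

geometry: r = 39 mm, L = 172 mm, e = 14 mm; θ starts at 0°
rotate link 1 by -53°: θ ← 0° -53° = -53°
rotate link 1 by -77°: θ ← -53° -77° = -130°
crank pin P = (r cos θ, r sin θ) = (-25.068717, -29.875733)
h = r sin θ − e = -29.875733 − 14 = -43.875733
x = r cos θ + √(L² − h²) = -25.068717 + 166.309711 = 141.240994

141.2410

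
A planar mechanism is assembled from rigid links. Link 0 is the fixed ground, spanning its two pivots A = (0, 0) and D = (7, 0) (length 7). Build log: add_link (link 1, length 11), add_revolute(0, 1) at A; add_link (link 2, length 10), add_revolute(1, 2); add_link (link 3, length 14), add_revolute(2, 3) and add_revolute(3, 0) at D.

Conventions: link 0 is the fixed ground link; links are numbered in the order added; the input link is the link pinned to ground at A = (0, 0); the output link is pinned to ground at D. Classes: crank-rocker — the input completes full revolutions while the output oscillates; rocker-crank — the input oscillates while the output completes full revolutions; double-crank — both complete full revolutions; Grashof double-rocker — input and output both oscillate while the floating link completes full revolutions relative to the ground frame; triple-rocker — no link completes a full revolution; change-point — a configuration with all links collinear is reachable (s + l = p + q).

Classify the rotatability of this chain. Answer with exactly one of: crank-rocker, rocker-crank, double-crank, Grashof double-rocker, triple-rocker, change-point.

lengths: ground=7, input=11, coupler=10, output=14
sorted: s=7 (shortest), l=14 (longest), p+q=21
s + l = 21 vs p + q = 21
s + l = p + q → change-point (collinear configuration reachable)

change-point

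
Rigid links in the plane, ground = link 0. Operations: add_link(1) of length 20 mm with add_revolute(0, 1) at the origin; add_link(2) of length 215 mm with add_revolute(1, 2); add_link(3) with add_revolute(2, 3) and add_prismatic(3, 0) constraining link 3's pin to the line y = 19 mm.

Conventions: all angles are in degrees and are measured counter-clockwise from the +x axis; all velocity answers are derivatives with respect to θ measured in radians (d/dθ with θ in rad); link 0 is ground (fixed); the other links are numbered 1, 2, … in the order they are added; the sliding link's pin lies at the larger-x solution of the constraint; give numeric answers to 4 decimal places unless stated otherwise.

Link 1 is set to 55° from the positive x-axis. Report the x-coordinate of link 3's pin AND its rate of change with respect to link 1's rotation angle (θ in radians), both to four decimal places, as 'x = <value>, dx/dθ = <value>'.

geometry: r = 20 mm, L = 215 mm, e = 19 mm
crank pin P = (r cos θ, r sin θ) = (11.471529, 16.383041)
h = r sin θ − e = 16.383041 − 19 = -2.616959
x = r cos θ + √(L² − h²) = 11.471529 + 214.984073 = 226.455601
dx/dθ = −r sin θ − h·r cos θ/√(L² − h²) (θ in radians; h = -2.616959) = -16.243400

x = 226.4556, dx/dθ = -16.2434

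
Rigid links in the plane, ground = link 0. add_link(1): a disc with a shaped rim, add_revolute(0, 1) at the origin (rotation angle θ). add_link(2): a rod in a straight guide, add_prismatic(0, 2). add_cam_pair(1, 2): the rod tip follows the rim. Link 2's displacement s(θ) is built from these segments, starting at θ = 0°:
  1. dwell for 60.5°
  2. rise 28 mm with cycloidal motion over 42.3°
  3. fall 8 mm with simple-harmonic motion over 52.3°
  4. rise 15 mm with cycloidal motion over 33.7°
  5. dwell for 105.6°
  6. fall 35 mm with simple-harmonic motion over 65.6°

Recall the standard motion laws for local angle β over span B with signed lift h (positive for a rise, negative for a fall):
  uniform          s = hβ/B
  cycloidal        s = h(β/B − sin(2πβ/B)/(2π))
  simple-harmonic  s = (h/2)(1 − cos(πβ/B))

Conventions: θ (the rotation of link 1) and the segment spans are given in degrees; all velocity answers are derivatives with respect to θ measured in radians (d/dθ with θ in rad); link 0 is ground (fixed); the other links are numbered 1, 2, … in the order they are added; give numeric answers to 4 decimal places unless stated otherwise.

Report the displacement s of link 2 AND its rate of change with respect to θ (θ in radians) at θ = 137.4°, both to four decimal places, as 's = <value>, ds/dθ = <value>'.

segment 1 (0° to 60.5°, dwell): s unchanged at 0.0000
segment 2 (60.5° to 102.8°, cycloidal, h = 28) is passed completely: s = 0.0000 + (28) = 28.0000
θ = 137.4° falls in segment 3 (102.8° to 155.1°, simple-harmonic, h = -8): β = 137.4 − 102.8 = 34.6°, B = 52.3°; Δs = -8/2·(1 − cos(π·0.6616)) = -5.9443; s = 28.0000 − 5.9443 = 22.0557
velocity in seg [102.8°–155.1°] (simple-harmonic), θ in radians: β = 34.6° = 0.6039 rad, B = 52.3° = 0.9128 rad; ds/dθ = (πh/(2B)) sin(πβ/B) = (π·(-8)/(2·0.9128)) sin(π·0.6616) = -12.031064 mm/rad

s = 22.0557, ds/dθ = -12.0311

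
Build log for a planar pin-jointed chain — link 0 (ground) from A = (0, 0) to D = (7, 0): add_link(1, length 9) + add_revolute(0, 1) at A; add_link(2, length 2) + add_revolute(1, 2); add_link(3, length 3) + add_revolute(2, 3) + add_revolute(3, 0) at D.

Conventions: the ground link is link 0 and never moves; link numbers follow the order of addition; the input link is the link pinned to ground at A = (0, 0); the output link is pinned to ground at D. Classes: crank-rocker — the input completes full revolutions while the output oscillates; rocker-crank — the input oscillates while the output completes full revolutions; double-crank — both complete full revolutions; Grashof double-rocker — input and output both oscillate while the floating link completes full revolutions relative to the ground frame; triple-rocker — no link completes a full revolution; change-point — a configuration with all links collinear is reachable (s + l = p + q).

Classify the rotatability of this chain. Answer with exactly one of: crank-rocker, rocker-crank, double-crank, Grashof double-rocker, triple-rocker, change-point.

lengths: ground=7, input=9, coupler=2, output=3
sorted: s=2 (shortest), l=9 (longest), p+q=10
s + l = 11 vs p + q = 10
s + l > p + q → non-Grashof → no link fully rotates → triple-rocker

triple-rocker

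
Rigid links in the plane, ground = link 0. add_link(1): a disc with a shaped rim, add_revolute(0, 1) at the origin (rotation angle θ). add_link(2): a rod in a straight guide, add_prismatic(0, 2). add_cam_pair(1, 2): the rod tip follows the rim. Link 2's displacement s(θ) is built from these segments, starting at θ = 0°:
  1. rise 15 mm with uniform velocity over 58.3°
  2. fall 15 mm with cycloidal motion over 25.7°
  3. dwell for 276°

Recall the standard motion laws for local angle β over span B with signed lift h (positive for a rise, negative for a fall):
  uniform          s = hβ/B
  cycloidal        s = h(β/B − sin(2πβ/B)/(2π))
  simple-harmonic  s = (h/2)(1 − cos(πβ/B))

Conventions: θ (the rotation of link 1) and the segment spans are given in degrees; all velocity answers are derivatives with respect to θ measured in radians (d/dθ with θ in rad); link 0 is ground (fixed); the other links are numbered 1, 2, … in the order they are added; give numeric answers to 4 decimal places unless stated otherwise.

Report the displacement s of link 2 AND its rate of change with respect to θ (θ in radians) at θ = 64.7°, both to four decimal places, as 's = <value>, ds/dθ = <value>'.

segment 1 (0° to 58.3°, uniform, h = 15) is passed completely: s = 0.0000 + (15) = 15.0000
θ = 64.7° falls in segment 2 (58.3° to 84°, cycloidal, h = -15): β = 64.7 − 58.3 = 6.4°, B = 25.7°; Δs = -15·(0.2490 − sin(2π·0.2490)/(2π)) = -1.3481; s = 15.0000 − 1.3481 = 13.6519
velocity in seg [58.3°–84°] (cycloidal), θ in radians: β = 6.4° = 0.1117 rad, B = 25.7° = 0.4485 rad; ds/dθ = (h/B)(1 − cos(2πβ/B)) = ((-15)/0.4485)(1 − cos(2π·0.2490)) = -33.236724 mm/rad

s = 13.6519, ds/dθ = -33.2367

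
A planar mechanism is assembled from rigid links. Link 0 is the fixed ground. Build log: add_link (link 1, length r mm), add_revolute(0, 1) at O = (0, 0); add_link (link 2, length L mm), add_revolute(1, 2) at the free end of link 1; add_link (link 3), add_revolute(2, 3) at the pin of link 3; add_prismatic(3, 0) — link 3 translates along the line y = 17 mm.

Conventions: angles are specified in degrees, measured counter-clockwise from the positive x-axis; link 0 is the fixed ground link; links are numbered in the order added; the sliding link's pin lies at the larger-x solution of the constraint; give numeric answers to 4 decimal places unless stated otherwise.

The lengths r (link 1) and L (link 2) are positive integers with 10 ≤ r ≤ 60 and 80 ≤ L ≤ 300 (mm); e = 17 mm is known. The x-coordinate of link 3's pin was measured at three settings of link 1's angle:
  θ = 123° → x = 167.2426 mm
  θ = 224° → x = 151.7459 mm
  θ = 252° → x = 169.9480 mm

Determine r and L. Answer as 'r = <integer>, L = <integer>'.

constraint per measurement: (x − r cos θ)² + (r sin θ − e)² = L²
subtracting the θ₁ and θ₂ equations cancels the r² and L² terms:
r = (x₁² − x₂²) / (2[(x₁cos θ₁ + e sin θ₁) − (x₂cos θ₂ + e sin θ₂)]) = 55.9996 → r = 56
L² = (x₁ − r cos θ₁)² + (r sin θ₁ − e)² = 39999.9855 → L = 200.0000 → L = 200
check at θ₃=252°: x = 169.9480 (printed 169.9480) ✓

r = 56, L = 200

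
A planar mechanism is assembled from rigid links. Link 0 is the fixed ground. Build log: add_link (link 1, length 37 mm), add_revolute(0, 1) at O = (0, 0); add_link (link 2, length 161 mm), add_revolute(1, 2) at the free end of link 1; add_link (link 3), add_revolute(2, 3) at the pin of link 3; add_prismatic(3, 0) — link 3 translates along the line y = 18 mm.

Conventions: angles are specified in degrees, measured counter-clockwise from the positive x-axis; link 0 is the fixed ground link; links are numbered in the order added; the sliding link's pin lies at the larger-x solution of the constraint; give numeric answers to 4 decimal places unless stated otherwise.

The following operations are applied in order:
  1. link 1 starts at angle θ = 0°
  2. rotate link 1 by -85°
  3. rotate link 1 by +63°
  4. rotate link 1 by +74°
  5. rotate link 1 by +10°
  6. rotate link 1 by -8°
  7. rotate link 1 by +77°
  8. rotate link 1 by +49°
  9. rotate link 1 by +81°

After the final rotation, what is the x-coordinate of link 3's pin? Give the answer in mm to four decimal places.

geometry: r = 37 mm, L = 161 mm, e = 18 mm; θ starts at 0°
rotate link 1 by -85°: θ ← 0° -85° = -85°
rotate link 1 by +63°: θ ← -85° +63° = -22°
rotate link 1 by +74°: θ ← -22° +74° = 52°
rotate link 1 by +10°: θ ← 52° +10° = 62°
rotate link 1 by -8°: θ ← 62° -8° = 54°
rotate link 1 by +77°: θ ← 54° +77° = 131°
rotate link 1 by +49°: θ ← 131° +49° = 180°
rotate link 1 by +81°: θ ← 180° +81° = 261°
crank pin P = (r cos θ, r sin θ) = (-5.788075, -36.544469)
h = r sin θ − e = -36.544469 − 18 = -54.544469
x = r cos θ + √(L² − h²) = -5.788075 + 151.479045 = 145.690969

145.6910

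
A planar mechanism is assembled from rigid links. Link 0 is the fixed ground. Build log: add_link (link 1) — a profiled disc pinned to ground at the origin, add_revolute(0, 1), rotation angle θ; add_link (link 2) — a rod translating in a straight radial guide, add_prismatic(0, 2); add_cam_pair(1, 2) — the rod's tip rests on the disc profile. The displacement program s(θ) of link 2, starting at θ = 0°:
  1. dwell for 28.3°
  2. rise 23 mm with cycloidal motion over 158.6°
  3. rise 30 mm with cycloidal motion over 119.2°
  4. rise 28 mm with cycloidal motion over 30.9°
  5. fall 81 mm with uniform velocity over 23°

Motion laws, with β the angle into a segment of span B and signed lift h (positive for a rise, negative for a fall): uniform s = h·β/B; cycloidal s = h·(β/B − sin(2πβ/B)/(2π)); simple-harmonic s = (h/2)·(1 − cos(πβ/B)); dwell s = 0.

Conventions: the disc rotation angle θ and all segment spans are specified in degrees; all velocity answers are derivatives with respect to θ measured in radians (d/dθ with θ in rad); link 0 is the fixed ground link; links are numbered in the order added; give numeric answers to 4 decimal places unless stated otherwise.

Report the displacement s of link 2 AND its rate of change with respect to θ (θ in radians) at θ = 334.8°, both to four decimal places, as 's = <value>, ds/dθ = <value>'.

seg 1 [0°–28.3°] dwell: s stays 0.0000
seg 2 [28.3°–186.9°] cycloidal, h=23: full span → s += 23 → s = 23.0000
seg 3 [186.9°–306.1°] cycloidal, h=30: full span → s += 30 → s = 53.0000
seg 4 [306.1°–337°] cycloidal, h=28: θ=334.8° here. β=28.7, B=30.9. 28·(0.9288 − sin(2π·0.9288)/(2π)) = 27.9342 → s = 80.9342
velocity in seg [306.1°–337°] (cycloidal), θ in radians: β = 28.7° = 0.5009 rad, B = 30.9° = 0.5393 rad; ds/dθ = (h/B)(1 − cos(2πβ/B)) = (28/0.5393)(1 − cos(2π·0.9288)) = 5.108880 mm/rad

s = 80.9342, ds/dθ = 5.1089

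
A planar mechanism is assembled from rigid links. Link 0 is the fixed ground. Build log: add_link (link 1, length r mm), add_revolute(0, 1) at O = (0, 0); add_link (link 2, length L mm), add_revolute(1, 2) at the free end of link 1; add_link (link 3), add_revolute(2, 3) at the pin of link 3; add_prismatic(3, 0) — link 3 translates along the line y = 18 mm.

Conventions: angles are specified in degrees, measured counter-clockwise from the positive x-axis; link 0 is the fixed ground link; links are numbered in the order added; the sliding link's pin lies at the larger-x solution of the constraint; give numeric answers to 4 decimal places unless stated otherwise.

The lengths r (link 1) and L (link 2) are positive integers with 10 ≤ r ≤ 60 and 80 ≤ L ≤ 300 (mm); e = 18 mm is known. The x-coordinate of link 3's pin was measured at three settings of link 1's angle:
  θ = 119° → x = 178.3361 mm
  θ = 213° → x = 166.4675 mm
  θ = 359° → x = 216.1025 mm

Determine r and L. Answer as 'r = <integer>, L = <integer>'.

constraint per measurement: (x − r cos θ)² + (r sin θ − e)² = L²
subtracting the θ₁ and θ₂ equations cancels the r² and L² terms:
r = (x₁² − x₂²) / (2[(x₁cos θ₁ + e sin θ₁) − (x₂cos θ₂ + e sin θ₂)]) = 25.9999 → r = 26
L² = (x₁ − r cos θ₁)² + (r sin θ₁ − e)² = 36480.9915 → L = 191.0000 → L = 191
check at θ₃=359°: x = 216.1025 (printed 216.1025) ✓

r = 26, L = 191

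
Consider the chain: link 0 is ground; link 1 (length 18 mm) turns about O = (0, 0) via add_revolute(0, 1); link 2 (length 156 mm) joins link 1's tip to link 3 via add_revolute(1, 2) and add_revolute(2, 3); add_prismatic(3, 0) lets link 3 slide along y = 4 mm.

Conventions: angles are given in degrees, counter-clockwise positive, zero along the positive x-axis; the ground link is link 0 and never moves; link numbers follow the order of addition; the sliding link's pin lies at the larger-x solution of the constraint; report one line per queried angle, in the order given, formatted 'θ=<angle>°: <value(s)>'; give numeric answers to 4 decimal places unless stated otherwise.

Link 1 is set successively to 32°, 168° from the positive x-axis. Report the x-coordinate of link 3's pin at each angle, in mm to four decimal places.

geometry: r = 18 mm, L = 156 mm, e = 4 mm
θ=32°: crank pin P = (r cos θ, r sin θ) = (15.264866, 9.538547)
θ=32°: h = r sin θ − e = 9.538547 − 4 = 5.538547
θ=32°: x = r cos θ + √(L² − h²) = 15.264866 + 155.901650 = 171.166516
θ=168°: crank pin P = (r cos θ, r sin θ) = (-17.606657, 3.742410)
θ=168°: h = r sin θ − e = 3.742410 − 4 = -0.257590
θ=168°: x = r cos θ + √(L² − h²) = -17.606657 + 155.999787 = 138.393131

θ=32°: 171.1665
θ=168°: 138.3931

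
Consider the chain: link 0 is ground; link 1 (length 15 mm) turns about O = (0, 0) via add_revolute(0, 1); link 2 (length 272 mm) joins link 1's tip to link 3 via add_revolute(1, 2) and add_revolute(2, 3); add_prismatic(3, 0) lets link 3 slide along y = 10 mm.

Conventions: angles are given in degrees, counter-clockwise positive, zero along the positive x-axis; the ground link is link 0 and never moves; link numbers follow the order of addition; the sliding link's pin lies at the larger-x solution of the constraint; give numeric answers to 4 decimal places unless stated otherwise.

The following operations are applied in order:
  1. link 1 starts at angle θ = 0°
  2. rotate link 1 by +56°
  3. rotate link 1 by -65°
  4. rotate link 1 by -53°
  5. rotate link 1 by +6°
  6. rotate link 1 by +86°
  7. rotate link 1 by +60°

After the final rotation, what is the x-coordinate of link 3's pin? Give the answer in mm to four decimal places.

geometry: r = 15 mm, L = 272 mm, e = 10 mm; θ starts at 0°
rotate link 1 by +56°: θ ← 0° +56° = 56°
rotate link 1 by -65°: θ ← 56° -65° = -9°
rotate link 1 by -53°: θ ← -9° -53° = -62°
rotate link 1 by +6°: θ ← -62° +6° = -56°
rotate link 1 by +86°: θ ← -56° +86° = 30°
rotate link 1 by +60°: θ ← 30° +60° = 90°
crank pin P = (r cos θ, r sin θ) = (0.000000, 15.000000)
h = r sin θ − e = 15.000000 − 10 = 5.000000
x = r cos θ + √(L² − h²) = 0.000000 + 271.954040 = 271.954040

271.9540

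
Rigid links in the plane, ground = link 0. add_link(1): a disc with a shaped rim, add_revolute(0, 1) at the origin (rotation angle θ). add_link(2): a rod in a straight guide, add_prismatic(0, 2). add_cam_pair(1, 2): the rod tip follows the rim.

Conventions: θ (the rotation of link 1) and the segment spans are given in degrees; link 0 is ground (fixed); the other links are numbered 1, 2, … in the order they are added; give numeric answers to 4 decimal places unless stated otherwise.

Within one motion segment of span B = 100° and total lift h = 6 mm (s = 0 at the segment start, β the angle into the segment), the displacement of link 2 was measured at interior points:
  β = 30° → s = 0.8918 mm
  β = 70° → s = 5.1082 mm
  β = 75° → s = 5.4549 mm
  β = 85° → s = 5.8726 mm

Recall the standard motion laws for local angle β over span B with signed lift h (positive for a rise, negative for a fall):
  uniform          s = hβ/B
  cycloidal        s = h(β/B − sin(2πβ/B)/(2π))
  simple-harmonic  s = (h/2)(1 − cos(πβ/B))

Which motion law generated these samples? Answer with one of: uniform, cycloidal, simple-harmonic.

candidates at β/B = r: uniform s = h·r (linear in β); cycloidal s = h·(r − sin(2πr)/(2π)); simple-harmonic s = (h/2)(1 − cos(πr))
β=30°: printed 0.8918 | uniform 1.8000, cycloidal 0.8918, simple-harmonic 1.2366
β=70°: printed 5.1082 | uniform 4.2000, cycloidal 5.1082, simple-harmonic 4.7634
β=75°: printed 5.4549 | uniform 4.5000, cycloidal 5.4549, simple-harmonic 5.1213
β=85°: printed 5.8726 | uniform 5.1000, cycloidal 5.8726, simple-harmonic 5.6730
only one law matches every sample → cycloidal

cycloidal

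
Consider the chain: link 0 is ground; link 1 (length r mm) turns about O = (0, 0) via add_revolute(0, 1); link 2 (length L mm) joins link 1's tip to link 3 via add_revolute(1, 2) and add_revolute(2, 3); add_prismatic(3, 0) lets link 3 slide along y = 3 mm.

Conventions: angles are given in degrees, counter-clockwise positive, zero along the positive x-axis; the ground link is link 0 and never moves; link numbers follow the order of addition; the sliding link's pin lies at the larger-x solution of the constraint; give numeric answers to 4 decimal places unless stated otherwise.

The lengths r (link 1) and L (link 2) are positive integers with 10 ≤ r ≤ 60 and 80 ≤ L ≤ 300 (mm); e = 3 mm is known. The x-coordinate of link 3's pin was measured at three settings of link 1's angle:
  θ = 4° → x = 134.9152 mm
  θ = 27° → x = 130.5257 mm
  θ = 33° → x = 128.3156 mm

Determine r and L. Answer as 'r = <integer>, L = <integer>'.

constraint per measurement: (x − r cos θ)² + (r sin θ − e)² = L²
subtracting the θ₁ and θ₂ equations cancels the r² and L² terms:
r = (x₁² − x₂²) / (2[(x₁cos θ₁ + e sin θ₁) − (x₂cos θ₂ + e sin θ₂)]) = 34.0000 → r = 34
L² = (x₁ − r cos θ₁)² + (r sin θ₁ − e)² = 10200.9952 → L = 101.0000 → L = 101
check at θ₃=33°: x = 128.3156 (printed 128.3156) ✓

r = 34, L = 101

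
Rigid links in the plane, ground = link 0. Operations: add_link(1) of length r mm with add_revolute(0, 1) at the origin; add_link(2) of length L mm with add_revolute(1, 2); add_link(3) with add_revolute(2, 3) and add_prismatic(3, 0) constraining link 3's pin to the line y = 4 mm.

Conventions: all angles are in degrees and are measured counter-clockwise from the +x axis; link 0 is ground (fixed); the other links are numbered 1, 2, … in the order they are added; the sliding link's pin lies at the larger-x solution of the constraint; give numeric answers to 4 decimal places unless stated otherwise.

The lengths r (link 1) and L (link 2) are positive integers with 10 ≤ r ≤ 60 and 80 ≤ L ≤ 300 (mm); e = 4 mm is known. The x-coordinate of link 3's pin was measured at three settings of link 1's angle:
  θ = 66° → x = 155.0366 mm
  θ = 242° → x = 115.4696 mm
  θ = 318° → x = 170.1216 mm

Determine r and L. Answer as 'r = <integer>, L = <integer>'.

constraint per measurement: (x − r cos θ)² + (r sin θ − e)² = L²
subtracting the θ₁ and θ₂ equations cancels the r² and L² terms:
r = (x₁² − x₂²) / (2[(x₁cos θ₁ + e sin θ₁) − (x₂cos θ₂ + e sin θ₂)]) = 43.0000 → r = 43
L² = (x₁ − r cos θ₁)² + (r sin θ₁ − e)² = 20164.0080 → L = 142.0000 → L = 142
check at θ₃=318°: x = 170.1216 (printed 170.1216) ✓

r = 43, L = 142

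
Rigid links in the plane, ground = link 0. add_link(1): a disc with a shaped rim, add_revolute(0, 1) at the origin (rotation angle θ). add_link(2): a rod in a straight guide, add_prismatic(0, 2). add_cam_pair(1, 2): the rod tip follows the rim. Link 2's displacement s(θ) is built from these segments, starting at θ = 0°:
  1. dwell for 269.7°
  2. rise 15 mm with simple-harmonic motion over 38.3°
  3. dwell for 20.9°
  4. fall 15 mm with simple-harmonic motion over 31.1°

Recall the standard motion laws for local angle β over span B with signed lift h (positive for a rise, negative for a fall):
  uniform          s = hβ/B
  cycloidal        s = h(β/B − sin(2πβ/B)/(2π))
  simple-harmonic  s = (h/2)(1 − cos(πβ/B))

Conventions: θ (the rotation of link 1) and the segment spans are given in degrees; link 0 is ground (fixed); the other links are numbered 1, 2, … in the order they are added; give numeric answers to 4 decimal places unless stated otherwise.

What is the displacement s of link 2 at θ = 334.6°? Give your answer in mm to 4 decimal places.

segment 1 (0° to 269.7°, dwell): s unchanged at 0.0000
segment 2 (269.7° to 308°, simple-harmonic, h = 15) is passed completely: s = 0.0000 + (15) = 15.0000
segment 3 (308° to 328.9°, dwell): s unchanged at 15.0000
θ = 334.6° falls in segment 4 (328.9° to 360°, simple-harmonic, h = -15): β = 334.6 − 328.9 = 5.7°, B = 31.1°; Δs = -15/2·(1 − cos(π·0.1833)) = -1.2093; s = 15.0000 − 1.2093 = 13.7907

13.7907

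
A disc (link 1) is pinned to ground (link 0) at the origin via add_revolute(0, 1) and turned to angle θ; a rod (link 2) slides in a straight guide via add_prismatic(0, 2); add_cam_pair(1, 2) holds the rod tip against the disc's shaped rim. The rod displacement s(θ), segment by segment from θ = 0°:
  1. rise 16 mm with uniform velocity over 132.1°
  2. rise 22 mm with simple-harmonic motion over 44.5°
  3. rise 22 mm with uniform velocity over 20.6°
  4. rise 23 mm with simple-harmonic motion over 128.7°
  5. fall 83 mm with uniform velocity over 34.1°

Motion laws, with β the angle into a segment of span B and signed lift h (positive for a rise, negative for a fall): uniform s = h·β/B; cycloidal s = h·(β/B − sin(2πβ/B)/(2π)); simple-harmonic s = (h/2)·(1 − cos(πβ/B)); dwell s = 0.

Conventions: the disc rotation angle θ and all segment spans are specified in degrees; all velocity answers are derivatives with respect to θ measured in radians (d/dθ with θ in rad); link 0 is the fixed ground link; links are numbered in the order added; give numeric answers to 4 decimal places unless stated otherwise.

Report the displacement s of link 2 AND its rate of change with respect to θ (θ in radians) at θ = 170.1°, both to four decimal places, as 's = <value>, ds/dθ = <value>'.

segment 1 (0° to 132.1°, uniform, h = 16) is passed completely: s = 0.0000 + (16) = 16.0000
θ = 170.1° falls in segment 2 (132.1° to 176.6°, simple-harmonic, h = 22): β = 170.1 − 132.1 = 38°, B = 44.5°; Δs = 22/2·(1 − cos(π·0.8539)) = 20.8620; s = 16.0000 + 20.8620 = 36.8620
velocity in seg [132.1°–176.6°] (simple-harmonic), θ in radians: β = 38° = 0.6632 rad, B = 44.5° = 0.7767 rad; ds/dθ = (πh/(2B)) sin(πβ/B) = (π·22/(2·0.7767)) sin(π·0.8539) = 19.708703 mm/rad

s = 36.8620, ds/dθ = 19.7087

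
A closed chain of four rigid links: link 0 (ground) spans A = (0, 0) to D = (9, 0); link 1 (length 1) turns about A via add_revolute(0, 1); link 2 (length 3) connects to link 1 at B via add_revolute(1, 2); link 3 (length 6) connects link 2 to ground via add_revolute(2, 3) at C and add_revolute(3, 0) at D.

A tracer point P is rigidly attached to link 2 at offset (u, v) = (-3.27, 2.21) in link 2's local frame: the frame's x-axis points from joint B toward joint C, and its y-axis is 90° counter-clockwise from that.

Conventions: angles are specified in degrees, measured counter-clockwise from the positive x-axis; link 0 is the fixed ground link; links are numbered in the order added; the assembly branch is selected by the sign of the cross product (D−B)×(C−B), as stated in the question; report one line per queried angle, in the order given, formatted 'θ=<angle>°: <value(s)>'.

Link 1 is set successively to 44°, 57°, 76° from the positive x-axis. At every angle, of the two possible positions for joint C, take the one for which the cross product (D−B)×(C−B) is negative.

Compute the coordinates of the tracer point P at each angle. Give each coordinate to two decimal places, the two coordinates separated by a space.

A=(0,0), D=(9.00,0)
θ=44°: B = A + 1.00·(cos44°, sin44°) = (0.7193, 0.6947)
θ=44°: |BD| = 8.3097
θ=44°: circle(B,3.00) ∩ circle(D,6.00): a=2.5303, h=1.6117
θ=44°:   candidates: C₊=(3.3755,2.0892) cross=13.393; C₋=(3.1060,-1.1230) cross=-13.393
θ=44°:   branch - wants cross < 0 → take C=(3.1060,-1.1230) (cross=-13.393)
θ=44°: ex = (C−B)/|BC| = (0.7956,-0.6059); ey = (0.6059,0.7956)
θ=44°: P = B + -3.27·ex + 2.21·ey = (-0.5432,4.4341)
θ=57°: B = A + 1.00·(cos57°, sin57°) = (0.5446, 0.8387)
θ=57°: |BD| = 8.4969
θ=57°: circle(B,3.00) ∩ circle(D,6.00): a=2.6596, h=1.3880
θ=57°:   candidates: C₊=(3.3283,1.9574) cross=11.794; C₋=(3.0543,-0.8051) cross=-11.794
θ=57°:   branch - wants cross < 0 → take C=(3.0543,-0.8051) (cross=-11.794)
θ=57°: ex = (C−B)/|BC| = (0.8365,-0.5479); ey = (0.5479,0.8365)
θ=57°: P = B + -3.27·ex + 2.21·ey = (-0.9800,4.4791)
θ=76°: B = A + 1.00·(cos76°, sin76°) = (0.2419, 0.9703)
θ=76°: |BD| = 8.8117
θ=76°: circle(B,3.00) ∩ circle(D,6.00): a=2.8738, h=0.8611
θ=76°:   candidates: C₊=(3.1930,1.5097) cross=7.587; C₋=(3.0034,-0.2020) cross=-7.587
θ=76°:   branch - wants cross < 0 → take C=(3.0034,-0.2020) (cross=-7.587)
θ=76°: ex = (C−B)/|BC| = (0.9205,-0.3908); ey = (0.3908,0.9205)
θ=76°: P = B + -3.27·ex + 2.21·ey = (-1.9045,4.2824)

θ=44°: -0.54 4.43
θ=57°: -0.98 4.48
θ=76°: -1.90 4.28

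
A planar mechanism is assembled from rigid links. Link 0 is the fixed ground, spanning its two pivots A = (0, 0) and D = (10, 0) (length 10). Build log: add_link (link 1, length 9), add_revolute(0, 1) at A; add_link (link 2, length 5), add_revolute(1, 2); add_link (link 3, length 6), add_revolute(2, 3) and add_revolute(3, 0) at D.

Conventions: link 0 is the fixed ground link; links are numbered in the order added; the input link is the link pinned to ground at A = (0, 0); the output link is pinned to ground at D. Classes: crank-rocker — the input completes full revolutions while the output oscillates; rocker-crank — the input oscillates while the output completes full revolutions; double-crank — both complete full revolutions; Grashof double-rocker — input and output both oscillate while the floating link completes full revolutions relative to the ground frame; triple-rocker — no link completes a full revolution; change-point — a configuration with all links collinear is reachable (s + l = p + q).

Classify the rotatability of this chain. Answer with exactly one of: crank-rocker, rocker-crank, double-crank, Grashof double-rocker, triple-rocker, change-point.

lengths: ground=10, input=9, coupler=5, output=6
sorted: s=5 (shortest), l=10 (longest), p+q=15
s + l = 15 vs p + q = 15
s + l = p + q → change-point (collinear configuration reachable)

change-point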